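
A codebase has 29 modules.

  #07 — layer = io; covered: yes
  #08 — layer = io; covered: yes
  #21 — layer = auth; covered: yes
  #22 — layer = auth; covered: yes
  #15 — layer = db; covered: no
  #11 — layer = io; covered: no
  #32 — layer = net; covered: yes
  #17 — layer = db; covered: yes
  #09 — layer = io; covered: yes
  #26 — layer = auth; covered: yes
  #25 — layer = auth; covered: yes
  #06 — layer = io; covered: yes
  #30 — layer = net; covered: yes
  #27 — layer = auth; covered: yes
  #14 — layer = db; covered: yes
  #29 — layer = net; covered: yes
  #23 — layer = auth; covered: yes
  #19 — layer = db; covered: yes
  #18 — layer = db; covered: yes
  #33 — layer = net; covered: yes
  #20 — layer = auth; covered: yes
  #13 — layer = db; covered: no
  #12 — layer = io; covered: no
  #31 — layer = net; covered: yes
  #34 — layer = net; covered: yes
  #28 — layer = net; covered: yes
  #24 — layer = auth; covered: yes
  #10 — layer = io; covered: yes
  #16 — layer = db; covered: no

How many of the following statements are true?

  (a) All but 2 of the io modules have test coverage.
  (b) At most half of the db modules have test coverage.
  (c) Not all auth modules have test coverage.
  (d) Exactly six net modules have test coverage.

(a) io: |A| = 7, |A ∩ B| = 5; needs |A ∖ B| = 2 — true.
(b) db: |A| = 7, |A ∩ B| = 4; needs |A ∩ B| ≤ |A ∖ B| — false.
(c) auth: |A| = 8, |A ∩ B| = 8; needs A ⊄ B (|A ∖ B| ≥ 1) — false.
(d) net: |A| = 7, |A ∩ B| = 7; needs |A ∩ B| = 6 — false.

1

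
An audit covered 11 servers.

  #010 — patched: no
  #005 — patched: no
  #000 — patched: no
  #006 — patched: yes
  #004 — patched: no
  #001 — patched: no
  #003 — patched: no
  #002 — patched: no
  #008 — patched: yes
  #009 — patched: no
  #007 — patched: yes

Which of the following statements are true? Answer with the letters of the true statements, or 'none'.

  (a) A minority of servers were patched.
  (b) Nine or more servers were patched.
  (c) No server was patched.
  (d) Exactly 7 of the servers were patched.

(a)

|A| = 11, |A ∩ B| = 3, |A ∖ B| = 8.
(a) |A ∩ B| < |A ∖ B|: holds.
(b) |A ∩ B| ≥ 9: fails.
(c) A ∩ B = ∅ (|A ∩ B| = 0): fails.
(d) |A ∩ B| = 7: fails.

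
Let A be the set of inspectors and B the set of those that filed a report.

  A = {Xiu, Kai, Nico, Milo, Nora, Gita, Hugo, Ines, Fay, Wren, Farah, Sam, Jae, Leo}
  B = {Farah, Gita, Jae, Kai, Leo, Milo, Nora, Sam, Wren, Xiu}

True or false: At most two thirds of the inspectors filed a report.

'At most two thirds of the inspectors filed a report' holds iff |A ∩ B| / |A| ≤ 2/3.
A (the restrictor) = {Xiu, Kai, Nico, Milo, Nora, Gita, Hugo, Ines, Fay, Wren, Farah, Sam, Jae, Leo}, |A| = 14.
A ∩ B = {Xiu, Kai, Milo, Nora, Gita, Wren, Farah, Sam, Jae, Leo}, so |A ∩ B| = 10.
A ∖ B = {Nico, Hugo, Ines, Fay}, so |A ∖ B| = 4.
|A ∩ B|/|A| = 10/14, so the statement is false.

False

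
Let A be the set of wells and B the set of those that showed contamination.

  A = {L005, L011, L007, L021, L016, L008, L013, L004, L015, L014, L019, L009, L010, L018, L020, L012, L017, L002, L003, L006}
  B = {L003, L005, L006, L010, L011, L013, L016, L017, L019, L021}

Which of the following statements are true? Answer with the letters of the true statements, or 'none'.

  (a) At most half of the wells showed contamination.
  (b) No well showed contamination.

(a)

|A| = 20, |A ∩ B| = 10, |A ∖ B| = 10.
(a) |A ∩ B| ≤ |A ∖ B|: holds.
(b) A ∩ B = ∅ (|A ∩ B| = 0): fails.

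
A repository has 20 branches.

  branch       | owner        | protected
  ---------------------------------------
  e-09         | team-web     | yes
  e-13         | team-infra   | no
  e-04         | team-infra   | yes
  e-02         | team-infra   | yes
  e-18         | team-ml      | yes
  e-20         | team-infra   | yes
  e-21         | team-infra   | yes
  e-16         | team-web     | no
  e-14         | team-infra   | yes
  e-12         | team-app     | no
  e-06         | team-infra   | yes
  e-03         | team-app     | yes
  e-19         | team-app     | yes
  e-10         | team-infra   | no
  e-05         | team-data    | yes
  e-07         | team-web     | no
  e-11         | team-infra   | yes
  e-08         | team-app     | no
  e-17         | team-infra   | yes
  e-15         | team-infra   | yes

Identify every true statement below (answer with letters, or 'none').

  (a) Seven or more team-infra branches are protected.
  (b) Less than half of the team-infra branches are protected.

|A| = 11, |A ∩ B| = 9, |A ∖ B| = 2.
(a) |A ∩ B| ≥ 7: holds.
(b) |A ∩ B| < |A ∖ B|: fails.

(a)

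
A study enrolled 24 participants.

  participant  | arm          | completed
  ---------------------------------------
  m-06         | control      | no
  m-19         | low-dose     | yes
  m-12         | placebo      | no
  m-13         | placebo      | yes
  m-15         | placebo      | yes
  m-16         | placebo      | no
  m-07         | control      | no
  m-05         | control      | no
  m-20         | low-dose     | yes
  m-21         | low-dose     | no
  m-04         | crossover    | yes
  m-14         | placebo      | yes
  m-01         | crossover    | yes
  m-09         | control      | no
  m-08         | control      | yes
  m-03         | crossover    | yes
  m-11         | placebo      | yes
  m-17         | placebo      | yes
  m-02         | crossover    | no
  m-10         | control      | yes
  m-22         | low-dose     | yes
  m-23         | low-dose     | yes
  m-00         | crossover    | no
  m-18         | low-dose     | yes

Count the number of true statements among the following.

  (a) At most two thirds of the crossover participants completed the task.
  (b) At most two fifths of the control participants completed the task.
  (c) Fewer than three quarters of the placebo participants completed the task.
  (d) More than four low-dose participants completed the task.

(a) crossover: |A| = 5, |A ∩ B| = 3; needs |A ∩ B| / |A| ≤ 2/3 — true.
(b) control: |A| = 6, |A ∩ B| = 2; needs |A ∩ B| / |A| ≤ 2/5 — true.
(c) placebo: |A| = 7, |A ∩ B| = 5; needs |A ∩ B| / |A| < 3/4 — true.
(d) low-dose: |A| = 6, |A ∩ B| = 5; needs |A ∩ B| > 4 — true.

4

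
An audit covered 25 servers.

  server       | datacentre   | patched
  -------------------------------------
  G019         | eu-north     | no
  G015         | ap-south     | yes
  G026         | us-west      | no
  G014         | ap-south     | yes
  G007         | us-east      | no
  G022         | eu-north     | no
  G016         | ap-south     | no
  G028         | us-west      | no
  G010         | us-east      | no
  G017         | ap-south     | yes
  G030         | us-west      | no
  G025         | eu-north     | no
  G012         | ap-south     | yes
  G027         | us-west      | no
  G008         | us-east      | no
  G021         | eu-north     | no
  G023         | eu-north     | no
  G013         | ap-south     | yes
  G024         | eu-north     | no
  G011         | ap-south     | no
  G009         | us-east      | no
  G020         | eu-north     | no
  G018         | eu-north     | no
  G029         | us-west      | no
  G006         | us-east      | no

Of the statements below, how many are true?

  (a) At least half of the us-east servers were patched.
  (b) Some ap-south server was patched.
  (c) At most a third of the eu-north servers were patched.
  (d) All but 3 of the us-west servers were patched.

(a) us-east: |A| = 5, |A ∩ B| = 0; needs |A ∩ B| ≥ |A ∖ B| — false.
(b) ap-south: |A| = 7, |A ∩ B| = 5; needs A ∩ B ≠ ∅ (|A ∩ B| ≥ 1) — true.
(c) eu-north: |A| = 8, |A ∩ B| = 0; needs |A ∩ B| / |A| ≤ 1/3 — true.
(d) us-west: |A| = 5, |A ∩ B| = 0; needs |A ∖ B| = 3 — false.

2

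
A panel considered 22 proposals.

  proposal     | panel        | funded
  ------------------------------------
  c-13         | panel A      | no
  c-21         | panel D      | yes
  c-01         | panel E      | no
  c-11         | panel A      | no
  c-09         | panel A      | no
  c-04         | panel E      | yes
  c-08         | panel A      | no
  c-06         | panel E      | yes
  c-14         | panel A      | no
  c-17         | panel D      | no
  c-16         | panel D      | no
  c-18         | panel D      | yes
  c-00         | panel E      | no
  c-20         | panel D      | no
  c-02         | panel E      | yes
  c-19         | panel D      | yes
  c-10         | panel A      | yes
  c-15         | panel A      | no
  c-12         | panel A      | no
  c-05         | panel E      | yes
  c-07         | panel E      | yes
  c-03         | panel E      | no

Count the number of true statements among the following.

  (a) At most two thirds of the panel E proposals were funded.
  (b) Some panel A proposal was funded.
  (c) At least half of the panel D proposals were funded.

3

(a) panel E: |A| = 8, |A ∩ B| = 5; needs |A ∩ B| / |A| ≤ 2/3 — true.
(b) panel A: |A| = 8, |A ∩ B| = 1; needs A ∩ B ≠ ∅ (|A ∩ B| ≥ 1) — true.
(c) panel D: |A| = 6, |A ∩ B| = 3; needs |A ∩ B| ≥ |A ∖ B| — true.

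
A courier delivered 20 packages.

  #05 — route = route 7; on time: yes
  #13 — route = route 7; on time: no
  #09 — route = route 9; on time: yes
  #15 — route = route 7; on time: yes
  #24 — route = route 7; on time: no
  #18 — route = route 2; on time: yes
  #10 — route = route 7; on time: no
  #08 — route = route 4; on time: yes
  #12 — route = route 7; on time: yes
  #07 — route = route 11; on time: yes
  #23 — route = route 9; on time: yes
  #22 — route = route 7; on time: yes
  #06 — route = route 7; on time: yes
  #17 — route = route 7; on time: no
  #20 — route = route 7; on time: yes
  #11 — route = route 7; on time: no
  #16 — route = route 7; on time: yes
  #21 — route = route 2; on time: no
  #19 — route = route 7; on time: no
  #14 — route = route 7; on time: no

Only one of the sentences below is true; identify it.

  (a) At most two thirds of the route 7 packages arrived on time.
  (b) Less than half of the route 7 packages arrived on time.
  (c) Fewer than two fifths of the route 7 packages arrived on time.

(a)

|A| = 14, |A ∩ B| = 7, |A ∖ B| = 7.
(a) requires |A ∩ B| / |A| ≤ 2/3: true.
(b) requires |A ∩ B| < |A ∖ B|: false.
(c) requires |A ∩ B| / |A| < 2/5: false.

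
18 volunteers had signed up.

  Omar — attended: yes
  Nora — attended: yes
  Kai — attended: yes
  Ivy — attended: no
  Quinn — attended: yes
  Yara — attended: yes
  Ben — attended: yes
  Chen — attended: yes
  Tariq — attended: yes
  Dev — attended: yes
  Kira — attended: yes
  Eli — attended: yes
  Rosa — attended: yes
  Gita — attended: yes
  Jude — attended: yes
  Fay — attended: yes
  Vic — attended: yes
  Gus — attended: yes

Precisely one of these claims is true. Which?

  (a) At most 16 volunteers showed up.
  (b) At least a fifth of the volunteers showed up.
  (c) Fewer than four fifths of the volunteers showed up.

(b)

|A| = 18, |A ∩ B| = 17, |A ∖ B| = 1.
(a) requires |A ∩ B| ≤ 16: false.
(b) requires |A ∩ B| / |A| ≥ 1/5: true.
(c) requires |A ∩ B| / |A| < 4/5: false.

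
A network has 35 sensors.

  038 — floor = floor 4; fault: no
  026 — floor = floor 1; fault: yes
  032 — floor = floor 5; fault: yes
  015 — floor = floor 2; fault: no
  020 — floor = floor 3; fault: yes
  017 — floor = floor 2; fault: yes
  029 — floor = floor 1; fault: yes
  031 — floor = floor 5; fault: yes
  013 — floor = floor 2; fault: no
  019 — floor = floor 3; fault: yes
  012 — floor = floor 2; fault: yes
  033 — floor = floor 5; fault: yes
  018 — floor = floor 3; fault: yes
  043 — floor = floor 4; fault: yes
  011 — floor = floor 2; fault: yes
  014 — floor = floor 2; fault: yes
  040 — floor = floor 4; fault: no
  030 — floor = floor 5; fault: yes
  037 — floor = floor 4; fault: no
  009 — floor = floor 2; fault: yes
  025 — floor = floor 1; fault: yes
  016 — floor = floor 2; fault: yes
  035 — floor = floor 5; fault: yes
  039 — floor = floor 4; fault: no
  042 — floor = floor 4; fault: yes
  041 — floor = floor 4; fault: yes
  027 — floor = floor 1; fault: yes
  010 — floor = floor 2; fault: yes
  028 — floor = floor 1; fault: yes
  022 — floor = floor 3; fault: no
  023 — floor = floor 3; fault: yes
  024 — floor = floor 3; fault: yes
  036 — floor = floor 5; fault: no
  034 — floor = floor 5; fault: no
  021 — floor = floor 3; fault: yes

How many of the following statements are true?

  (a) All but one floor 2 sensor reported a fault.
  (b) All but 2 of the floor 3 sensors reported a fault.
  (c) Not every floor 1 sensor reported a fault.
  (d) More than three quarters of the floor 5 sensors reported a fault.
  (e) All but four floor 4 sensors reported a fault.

(a) floor 2: |A| = 9, |A ∩ B| = 7; needs |A ∖ B| = 1 — false.
(b) floor 3: |A| = 7, |A ∩ B| = 6; needs |A ∖ B| = 2 — false.
(c) floor 1: |A| = 5, |A ∩ B| = 5; needs A ⊄ B (|A ∖ B| ≥ 1) — false.
(d) floor 5: |A| = 7, |A ∩ B| = 5; needs |A ∩ B| / |A| > 3/4 — false.
(e) floor 4: |A| = 7, |A ∩ B| = 3; needs |A ∖ B| = 4 — true.

1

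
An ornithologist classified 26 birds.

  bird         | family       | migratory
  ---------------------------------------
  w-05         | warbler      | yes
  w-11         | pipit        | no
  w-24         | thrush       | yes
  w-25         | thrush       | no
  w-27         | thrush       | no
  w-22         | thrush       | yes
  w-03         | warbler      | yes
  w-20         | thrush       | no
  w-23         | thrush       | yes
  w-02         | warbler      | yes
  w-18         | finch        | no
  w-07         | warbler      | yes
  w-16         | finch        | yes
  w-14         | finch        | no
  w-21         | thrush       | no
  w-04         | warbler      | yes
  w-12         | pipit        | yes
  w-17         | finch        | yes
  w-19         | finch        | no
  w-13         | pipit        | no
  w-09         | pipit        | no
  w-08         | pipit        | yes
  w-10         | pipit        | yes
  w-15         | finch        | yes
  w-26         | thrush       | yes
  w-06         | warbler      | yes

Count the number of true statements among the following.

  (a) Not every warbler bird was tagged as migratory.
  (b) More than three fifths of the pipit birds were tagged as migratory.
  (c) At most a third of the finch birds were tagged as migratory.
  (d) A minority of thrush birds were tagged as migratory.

0

(a) warbler: |A| = 6, |A ∩ B| = 6; needs A ⊄ B (|A ∖ B| ≥ 1) — false.
(b) pipit: |A| = 6, |A ∩ B| = 3; needs |A ∩ B| / |A| > 3/5 — false.
(c) finch: |A| = 6, |A ∩ B| = 3; needs |A ∩ B| / |A| ≤ 1/3 — false.
(d) thrush: |A| = 8, |A ∩ B| = 4; needs |A ∩ B| < |A ∖ B| — false.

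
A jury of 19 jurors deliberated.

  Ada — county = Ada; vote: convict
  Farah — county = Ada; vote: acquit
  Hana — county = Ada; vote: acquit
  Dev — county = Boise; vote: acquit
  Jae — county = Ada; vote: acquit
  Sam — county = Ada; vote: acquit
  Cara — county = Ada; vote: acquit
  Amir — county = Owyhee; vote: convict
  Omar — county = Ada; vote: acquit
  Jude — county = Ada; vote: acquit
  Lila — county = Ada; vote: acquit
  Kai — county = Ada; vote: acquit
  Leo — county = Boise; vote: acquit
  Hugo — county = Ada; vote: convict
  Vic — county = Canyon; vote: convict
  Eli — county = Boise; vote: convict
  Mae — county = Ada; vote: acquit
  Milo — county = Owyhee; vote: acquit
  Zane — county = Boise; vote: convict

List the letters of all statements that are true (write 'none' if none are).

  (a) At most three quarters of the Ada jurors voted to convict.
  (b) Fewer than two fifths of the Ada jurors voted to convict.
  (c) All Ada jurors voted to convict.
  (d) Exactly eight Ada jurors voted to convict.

(a), (b)

|A| = 12, |A ∩ B| = 2, |A ∖ B| = 10.
(a) |A ∩ B| / |A| ≤ 3/4: holds.
(b) |A ∩ B| / |A| < 2/5: holds.
(c) A ⊆ B, i.e. every element of A is in B (|A ∖ B| = 0): fails.
(d) |A ∩ B| = 8: fails.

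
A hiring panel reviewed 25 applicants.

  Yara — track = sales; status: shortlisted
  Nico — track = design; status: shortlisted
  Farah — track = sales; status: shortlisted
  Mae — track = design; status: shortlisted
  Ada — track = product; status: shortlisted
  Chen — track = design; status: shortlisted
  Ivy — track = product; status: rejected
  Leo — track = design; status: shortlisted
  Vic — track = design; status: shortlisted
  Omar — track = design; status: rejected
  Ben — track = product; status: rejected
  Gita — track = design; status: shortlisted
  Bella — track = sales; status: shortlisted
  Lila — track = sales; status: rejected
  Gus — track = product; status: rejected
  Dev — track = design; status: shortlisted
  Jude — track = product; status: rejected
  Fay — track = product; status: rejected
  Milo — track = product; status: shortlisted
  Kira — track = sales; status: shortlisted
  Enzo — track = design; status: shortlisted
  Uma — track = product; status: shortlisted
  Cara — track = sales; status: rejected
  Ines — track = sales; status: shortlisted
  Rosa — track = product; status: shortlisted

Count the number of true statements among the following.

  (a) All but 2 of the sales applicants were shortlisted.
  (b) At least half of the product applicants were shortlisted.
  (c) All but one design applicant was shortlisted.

(a) sales: |A| = 7, |A ∩ B| = 5; needs |A ∖ B| = 2 — true.
(b) product: |A| = 9, |A ∩ B| = 4; needs |A ∩ B| ≥ |A ∖ B| — false.
(c) design: |A| = 9, |A ∩ B| = 8; needs |A ∖ B| = 1 — true.

2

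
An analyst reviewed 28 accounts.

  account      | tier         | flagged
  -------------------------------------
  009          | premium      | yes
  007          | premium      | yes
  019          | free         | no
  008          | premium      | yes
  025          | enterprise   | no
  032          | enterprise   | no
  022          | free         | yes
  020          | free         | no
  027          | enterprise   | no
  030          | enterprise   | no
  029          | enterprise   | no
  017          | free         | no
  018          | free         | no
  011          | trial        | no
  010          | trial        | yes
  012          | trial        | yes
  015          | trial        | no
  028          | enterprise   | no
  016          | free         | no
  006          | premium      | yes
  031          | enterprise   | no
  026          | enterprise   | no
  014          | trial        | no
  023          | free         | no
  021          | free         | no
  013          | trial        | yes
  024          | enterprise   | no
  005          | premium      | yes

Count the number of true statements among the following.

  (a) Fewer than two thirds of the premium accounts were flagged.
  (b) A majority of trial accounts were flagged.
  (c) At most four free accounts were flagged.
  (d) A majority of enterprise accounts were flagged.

1

(a) premium: |A| = 5, |A ∩ B| = 5; needs |A ∩ B| / |A| < 2/3 — false.
(b) trial: |A| = 6, |A ∩ B| = 3; needs |A ∩ B| > |A ∖ B| — false.
(c) free: |A| = 8, |A ∩ B| = 1; needs |A ∩ B| ≤ 4 — true.
(d) enterprise: |A| = 9, |A ∩ B| = 0; needs |A ∩ B| > |A ∖ B| — false.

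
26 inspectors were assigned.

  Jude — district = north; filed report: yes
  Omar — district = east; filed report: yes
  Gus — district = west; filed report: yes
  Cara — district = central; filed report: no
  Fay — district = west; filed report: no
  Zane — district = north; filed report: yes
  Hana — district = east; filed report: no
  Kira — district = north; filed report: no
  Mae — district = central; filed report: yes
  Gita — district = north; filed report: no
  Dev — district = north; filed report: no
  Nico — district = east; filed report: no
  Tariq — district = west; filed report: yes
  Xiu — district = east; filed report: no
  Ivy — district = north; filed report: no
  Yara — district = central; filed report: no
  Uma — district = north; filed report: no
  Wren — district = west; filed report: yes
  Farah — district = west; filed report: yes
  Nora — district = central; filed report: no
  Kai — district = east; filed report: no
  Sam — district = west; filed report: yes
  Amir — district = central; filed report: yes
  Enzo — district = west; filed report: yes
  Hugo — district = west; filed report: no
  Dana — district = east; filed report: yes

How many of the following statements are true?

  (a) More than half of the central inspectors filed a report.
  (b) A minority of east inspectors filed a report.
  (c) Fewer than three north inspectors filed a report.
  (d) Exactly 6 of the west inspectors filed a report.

3

(a) central: |A| = 5, |A ∩ B| = 2; needs |A ∩ B| > |A ∖ B| — false.
(b) east: |A| = 6, |A ∩ B| = 2; needs |A ∩ B| < |A ∖ B| — true.
(c) north: |A| = 7, |A ∩ B| = 2; needs |A ∩ B| < 3 — true.
(d) west: |A| = 8, |A ∩ B| = 6; needs |A ∩ B| = 6 — true.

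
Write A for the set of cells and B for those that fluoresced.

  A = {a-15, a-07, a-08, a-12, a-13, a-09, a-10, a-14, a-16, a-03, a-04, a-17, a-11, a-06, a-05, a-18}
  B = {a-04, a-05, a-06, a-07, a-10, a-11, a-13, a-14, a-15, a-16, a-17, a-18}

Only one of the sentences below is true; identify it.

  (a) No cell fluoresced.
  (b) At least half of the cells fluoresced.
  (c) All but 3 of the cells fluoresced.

|A| = 16, |A ∩ B| = 12, |A ∖ B| = 4.
(a) requires A ∩ B = ∅ (|A ∩ B| = 0): false.
(b) requires |A ∩ B| ≥ |A ∖ B|: true.
(c) requires |A ∖ B| = 3: false.

(b)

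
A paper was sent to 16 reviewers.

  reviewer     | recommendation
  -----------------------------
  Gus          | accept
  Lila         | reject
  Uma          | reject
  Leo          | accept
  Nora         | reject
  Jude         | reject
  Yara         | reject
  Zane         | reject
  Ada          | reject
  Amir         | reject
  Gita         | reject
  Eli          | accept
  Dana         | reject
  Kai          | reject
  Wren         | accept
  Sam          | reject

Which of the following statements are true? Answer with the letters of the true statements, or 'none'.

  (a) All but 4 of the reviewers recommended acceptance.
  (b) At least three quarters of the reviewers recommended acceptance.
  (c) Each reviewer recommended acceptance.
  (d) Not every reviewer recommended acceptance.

(d)

|A| = 16, |A ∩ B| = 4, |A ∖ B| = 12.
(a) |A ∖ B| = 4: fails.
(b) |A ∩ B| / |A| ≥ 3/4: fails.
(c) A ⊆ B, i.e. every element of A is in B (|A ∖ B| = 0): fails.
(d) A ⊄ B (|A ∖ B| ≥ 1): holds.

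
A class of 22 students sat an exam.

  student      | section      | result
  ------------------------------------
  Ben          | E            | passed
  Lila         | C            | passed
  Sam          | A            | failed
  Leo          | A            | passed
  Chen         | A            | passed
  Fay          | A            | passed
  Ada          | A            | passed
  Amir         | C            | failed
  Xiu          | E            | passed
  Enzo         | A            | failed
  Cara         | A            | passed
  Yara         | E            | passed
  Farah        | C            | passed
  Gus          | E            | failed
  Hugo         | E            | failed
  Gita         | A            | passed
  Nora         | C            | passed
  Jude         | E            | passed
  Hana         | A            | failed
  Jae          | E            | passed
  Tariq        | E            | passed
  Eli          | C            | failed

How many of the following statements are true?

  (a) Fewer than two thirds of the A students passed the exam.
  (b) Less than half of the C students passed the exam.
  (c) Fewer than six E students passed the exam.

0

(a) A: |A| = 9, |A ∩ B| = 6; needs |A ∩ B| / |A| < 2/3 — false.
(b) C: |A| = 5, |A ∩ B| = 3; needs |A ∩ B| < |A ∖ B| — false.
(c) E: |A| = 8, |A ∩ B| = 6; needs |A ∩ B| < 6 — false.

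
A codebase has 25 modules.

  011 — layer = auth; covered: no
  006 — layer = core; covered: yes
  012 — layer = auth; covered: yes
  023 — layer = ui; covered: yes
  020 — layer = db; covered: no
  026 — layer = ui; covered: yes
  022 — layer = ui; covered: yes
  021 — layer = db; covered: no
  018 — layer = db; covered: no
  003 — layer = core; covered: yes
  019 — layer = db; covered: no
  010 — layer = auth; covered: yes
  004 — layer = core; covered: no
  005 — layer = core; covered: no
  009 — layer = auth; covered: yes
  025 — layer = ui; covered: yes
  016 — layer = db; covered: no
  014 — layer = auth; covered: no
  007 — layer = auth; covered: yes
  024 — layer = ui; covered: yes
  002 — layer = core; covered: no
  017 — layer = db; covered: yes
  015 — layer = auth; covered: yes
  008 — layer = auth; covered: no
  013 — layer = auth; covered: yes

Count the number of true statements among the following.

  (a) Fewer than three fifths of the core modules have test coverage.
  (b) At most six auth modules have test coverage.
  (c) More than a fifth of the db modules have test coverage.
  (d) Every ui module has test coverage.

(a) core: |A| = 5, |A ∩ B| = 2; needs |A ∩ B| / |A| < 3/5 — true.
(b) auth: |A| = 9, |A ∩ B| = 6; needs |A ∩ B| ≤ 6 — true.
(c) db: |A| = 6, |A ∩ B| = 1; needs |A ∩ B| / |A| > 1/5 — false.
(d) ui: |A| = 5, |A ∩ B| = 5; needs A ⊆ B, i.e. every element of A is in B (|A ∖ B| = 0) — true.

3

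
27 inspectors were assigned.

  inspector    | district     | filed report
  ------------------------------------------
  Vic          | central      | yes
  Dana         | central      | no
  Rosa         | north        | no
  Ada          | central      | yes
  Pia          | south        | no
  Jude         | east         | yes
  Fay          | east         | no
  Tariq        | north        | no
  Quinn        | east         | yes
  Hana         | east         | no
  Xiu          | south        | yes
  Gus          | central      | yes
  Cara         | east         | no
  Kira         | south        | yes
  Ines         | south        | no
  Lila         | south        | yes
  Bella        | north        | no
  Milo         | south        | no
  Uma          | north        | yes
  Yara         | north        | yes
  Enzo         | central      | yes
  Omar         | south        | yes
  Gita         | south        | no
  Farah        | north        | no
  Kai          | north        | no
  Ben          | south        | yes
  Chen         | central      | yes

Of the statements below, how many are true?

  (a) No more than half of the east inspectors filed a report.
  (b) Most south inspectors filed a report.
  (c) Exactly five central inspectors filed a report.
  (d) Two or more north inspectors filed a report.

4

(a) east: |A| = 5, |A ∩ B| = 2; needs |A ∩ B| ≤ |A ∖ B| — true.
(b) south: |A| = 9, |A ∩ B| = 5; needs |A ∩ B| > |A ∖ B| — true.
(c) central: |A| = 6, |A ∩ B| = 5; needs |A ∩ B| = 5 — true.
(d) north: |A| = 7, |A ∩ B| = 2; needs |A ∩ B| ≥ 2 — true.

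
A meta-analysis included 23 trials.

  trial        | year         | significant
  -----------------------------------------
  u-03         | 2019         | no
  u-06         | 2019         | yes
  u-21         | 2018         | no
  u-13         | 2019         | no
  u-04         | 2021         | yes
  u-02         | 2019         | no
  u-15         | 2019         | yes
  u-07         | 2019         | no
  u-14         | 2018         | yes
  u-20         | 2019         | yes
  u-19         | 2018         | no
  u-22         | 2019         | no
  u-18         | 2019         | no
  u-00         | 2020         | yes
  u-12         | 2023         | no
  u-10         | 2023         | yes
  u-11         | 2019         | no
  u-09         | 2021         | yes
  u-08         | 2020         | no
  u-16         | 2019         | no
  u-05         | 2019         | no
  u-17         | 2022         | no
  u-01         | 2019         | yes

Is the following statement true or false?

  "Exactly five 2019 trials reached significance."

False

Truth condition: |A ∩ B| = 5.
A (the restrictor) = {u-03, u-06, u-13, u-02, u-15, u-07, u-20, u-22, u-18, u-11, u-16, u-05, u-01}, |A| = 13.
A ∩ B = {u-06, u-15, u-20, u-01}, so |A ∩ B| = 4.
|A ∩ B| = 4, so the statement is false.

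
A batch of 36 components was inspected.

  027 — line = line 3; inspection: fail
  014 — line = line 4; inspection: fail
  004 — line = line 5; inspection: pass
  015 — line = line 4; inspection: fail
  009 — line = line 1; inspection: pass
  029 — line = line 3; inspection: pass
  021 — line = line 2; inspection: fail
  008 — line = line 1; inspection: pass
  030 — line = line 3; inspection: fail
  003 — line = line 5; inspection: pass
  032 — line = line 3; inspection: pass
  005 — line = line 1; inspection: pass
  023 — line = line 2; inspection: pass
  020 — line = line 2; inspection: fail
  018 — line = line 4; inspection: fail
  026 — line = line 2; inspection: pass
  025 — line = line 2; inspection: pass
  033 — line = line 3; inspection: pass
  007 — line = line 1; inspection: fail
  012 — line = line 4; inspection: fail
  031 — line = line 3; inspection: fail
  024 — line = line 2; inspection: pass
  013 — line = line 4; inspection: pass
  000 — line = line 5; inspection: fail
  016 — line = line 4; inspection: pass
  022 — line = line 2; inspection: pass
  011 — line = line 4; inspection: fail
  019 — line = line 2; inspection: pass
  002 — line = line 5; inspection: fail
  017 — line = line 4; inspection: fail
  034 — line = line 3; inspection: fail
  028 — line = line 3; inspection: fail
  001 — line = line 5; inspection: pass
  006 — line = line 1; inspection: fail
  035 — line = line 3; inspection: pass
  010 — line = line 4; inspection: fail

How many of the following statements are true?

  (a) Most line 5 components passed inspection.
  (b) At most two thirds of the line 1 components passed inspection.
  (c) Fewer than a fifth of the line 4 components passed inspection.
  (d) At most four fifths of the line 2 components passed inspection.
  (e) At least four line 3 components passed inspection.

(a) line 5: |A| = 5, |A ∩ B| = 3; needs |A ∩ B| > |A ∖ B| — true.
(b) line 1: |A| = 5, |A ∩ B| = 3; needs |A ∩ B| / |A| ≤ 2/3 — true.
(c) line 4: |A| = 9, |A ∩ B| = 2; needs |A ∩ B| / |A| < 1/5 — false.
(d) line 2: |A| = 8, |A ∩ B| = 6; needs |A ∩ B| / |A| ≤ 4/5 — true.
(e) line 3: |A| = 9, |A ∩ B| = 4; needs |A ∩ B| ≥ 4 — true.

4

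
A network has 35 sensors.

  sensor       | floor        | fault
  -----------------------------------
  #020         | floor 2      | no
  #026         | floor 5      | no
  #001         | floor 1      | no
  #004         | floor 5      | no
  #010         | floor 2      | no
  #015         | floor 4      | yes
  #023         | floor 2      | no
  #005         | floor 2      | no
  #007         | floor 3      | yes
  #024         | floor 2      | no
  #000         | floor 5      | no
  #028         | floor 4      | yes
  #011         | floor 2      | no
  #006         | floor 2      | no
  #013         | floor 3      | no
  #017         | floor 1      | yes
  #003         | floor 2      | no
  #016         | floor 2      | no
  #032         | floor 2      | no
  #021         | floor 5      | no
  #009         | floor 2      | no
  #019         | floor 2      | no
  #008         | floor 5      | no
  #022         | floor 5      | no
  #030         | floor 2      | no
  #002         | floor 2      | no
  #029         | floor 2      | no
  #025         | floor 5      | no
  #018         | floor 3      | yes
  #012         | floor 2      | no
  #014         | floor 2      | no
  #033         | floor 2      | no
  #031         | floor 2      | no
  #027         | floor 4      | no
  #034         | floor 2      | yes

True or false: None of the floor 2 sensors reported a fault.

Truth condition: A ∩ B = ∅ (|A ∩ B| = 0).
|A| = 20, |A ∩ B| = 1, |A ∖ B| = 19.
So the statement is false.

False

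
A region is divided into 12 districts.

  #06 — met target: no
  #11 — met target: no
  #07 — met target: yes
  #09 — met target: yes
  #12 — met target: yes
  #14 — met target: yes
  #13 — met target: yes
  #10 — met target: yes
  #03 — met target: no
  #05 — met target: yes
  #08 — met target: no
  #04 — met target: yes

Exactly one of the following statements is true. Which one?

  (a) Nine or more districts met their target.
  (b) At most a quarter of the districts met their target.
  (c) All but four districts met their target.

(c)

|A| = 12, |A ∩ B| = 8, |A ∖ B| = 4.
(a) requires |A ∩ B| ≥ 9: false.
(b) requires |A ∩ B| / |A| ≤ 1/4: false.
(c) requires |A ∖ B| = 4: true.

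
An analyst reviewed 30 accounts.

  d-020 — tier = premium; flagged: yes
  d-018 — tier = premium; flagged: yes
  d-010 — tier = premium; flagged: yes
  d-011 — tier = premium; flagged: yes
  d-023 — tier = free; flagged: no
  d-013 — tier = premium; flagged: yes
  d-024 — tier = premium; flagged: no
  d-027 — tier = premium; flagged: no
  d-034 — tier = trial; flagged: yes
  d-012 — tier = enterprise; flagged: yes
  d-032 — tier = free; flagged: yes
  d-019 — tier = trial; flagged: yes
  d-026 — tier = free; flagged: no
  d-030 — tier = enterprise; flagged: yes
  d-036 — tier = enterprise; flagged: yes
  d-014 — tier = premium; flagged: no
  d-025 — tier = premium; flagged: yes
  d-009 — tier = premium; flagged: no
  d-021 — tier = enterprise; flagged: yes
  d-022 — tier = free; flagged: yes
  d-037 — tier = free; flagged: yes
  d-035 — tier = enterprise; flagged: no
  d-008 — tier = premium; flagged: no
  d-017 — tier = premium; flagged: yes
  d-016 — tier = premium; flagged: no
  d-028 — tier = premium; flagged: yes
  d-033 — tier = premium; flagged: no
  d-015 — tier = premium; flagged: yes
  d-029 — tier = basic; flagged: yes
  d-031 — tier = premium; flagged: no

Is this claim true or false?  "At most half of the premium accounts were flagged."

'At most half of the premium accounts were flagged' holds iff |A ∩ B| ≤ |A ∖ B|.
|A| = 17, |A ∩ B| = 9, |A ∖ B| = 8.
9 > 8, so the statement is false.

False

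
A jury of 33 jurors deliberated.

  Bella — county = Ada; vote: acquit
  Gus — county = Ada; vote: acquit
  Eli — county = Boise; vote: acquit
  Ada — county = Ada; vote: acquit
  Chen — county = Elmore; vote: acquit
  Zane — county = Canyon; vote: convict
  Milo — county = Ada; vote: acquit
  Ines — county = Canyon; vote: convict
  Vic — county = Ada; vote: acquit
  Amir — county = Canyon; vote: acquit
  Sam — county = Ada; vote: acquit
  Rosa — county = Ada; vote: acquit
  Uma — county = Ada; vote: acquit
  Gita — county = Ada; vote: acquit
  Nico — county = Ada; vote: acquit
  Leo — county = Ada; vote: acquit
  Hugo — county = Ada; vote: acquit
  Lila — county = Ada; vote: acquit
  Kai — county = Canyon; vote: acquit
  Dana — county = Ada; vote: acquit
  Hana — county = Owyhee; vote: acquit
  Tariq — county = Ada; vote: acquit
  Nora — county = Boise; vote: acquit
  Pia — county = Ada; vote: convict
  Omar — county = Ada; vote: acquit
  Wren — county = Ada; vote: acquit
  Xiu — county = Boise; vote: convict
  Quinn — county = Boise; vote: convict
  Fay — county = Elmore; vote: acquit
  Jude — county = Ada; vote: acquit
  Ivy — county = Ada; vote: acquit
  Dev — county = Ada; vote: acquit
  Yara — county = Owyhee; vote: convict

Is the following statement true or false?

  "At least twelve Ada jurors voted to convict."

The determiner here denotes the relation: |A ∩ B| ≥ 12.
|A| = 21, |A ∩ B| = 1, |A ∖ B| = 20.
|A ∩ B| = 1, so the statement is false.

False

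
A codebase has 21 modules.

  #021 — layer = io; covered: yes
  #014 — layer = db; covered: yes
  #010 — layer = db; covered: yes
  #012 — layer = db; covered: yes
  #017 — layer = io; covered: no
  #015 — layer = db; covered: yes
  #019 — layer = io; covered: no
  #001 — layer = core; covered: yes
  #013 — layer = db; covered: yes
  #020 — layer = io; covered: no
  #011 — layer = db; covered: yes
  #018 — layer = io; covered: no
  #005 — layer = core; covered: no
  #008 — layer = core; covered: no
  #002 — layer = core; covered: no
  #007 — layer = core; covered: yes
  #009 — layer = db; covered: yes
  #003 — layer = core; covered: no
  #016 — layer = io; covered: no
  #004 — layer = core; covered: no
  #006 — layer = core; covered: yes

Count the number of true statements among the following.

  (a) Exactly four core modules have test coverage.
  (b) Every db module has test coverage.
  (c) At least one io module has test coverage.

(a) core: |A| = 8, |A ∩ B| = 3; needs |A ∩ B| = 4 — false.
(b) db: |A| = 7, |A ∩ B| = 7; needs A ⊆ B, i.e. every element of A is in B (|A ∖ B| = 0) — true.
(c) io: |A| = 6, |A ∩ B| = 1; needs A ∩ B ≠ ∅ (|A ∩ B| ≥ 1) — true.

2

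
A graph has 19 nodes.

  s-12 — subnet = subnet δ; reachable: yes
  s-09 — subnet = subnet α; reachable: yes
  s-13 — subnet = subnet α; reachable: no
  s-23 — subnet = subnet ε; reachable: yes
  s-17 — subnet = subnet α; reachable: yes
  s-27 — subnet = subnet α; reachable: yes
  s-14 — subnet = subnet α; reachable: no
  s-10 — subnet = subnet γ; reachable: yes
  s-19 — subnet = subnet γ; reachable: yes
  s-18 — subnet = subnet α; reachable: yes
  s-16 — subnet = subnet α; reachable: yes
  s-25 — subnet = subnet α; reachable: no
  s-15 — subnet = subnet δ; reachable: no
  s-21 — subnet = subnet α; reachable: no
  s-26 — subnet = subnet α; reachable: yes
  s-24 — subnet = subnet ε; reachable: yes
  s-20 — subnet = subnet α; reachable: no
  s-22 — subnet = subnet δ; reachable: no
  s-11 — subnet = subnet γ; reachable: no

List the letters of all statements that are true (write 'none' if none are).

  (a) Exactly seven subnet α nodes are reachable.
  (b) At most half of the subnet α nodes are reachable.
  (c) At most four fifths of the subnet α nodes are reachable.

(c)

|A| = 11, |A ∩ B| = 6, |A ∖ B| = 5.
(a) |A ∩ B| = 7: fails.
(b) |A ∩ B| ≤ |A ∖ B|: fails.
(c) |A ∩ B| / |A| ≤ 4/5: holds.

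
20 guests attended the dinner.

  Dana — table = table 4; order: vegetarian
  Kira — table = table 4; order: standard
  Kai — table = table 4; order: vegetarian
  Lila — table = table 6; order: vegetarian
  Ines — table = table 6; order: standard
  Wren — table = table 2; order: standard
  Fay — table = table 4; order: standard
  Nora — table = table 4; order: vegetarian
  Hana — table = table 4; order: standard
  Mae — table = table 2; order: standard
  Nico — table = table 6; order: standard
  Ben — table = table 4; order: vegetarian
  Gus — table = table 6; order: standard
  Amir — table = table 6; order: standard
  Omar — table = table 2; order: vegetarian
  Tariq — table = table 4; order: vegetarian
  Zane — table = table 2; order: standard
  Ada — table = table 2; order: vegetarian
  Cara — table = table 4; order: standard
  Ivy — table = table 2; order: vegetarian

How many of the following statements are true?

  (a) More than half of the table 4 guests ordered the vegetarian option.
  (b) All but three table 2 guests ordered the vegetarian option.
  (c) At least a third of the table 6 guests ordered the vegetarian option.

(a) table 4: |A| = 9, |A ∩ B| = 5; needs |A ∩ B| > |A ∖ B| — true.
(b) table 2: |A| = 6, |A ∩ B| = 3; needs |A ∖ B| = 3 — true.
(c) table 6: |A| = 5, |A ∩ B| = 1; needs |A ∩ B| / |A| ≥ 1/3 — false.

2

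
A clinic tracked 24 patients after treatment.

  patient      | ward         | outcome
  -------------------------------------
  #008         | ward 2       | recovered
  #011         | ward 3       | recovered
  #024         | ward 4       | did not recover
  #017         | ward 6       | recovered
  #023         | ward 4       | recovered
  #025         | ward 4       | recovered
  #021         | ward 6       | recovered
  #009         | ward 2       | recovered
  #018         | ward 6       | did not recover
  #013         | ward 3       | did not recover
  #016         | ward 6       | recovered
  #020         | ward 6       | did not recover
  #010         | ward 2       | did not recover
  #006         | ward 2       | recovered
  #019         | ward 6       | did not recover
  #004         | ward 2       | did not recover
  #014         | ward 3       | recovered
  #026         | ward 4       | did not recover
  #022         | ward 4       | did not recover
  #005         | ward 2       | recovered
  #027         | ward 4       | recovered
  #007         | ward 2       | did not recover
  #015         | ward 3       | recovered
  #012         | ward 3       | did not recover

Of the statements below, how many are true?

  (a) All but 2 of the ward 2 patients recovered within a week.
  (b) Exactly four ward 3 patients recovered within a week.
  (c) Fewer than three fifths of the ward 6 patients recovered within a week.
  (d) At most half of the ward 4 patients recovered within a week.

(a) ward 2: |A| = 7, |A ∩ B| = 4; needs |A ∖ B| = 2 — false.
(b) ward 3: |A| = 5, |A ∩ B| = 3; needs |A ∩ B| = 4 — false.
(c) ward 6: |A| = 6, |A ∩ B| = 3; needs |A ∩ B| / |A| < 3/5 — true.
(d) ward 4: |A| = 6, |A ∩ B| = 3; needs |A ∩ B| ≤ |A ∖ B| — true.

2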